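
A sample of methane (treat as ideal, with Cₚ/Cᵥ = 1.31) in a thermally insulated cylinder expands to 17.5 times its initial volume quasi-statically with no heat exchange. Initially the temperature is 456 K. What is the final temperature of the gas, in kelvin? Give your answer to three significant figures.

T₂ ≈ 188 K

Adiabatic: T₁V₁^(γ−1) = T₂V₂^(γ−1) ⇒ T₂ = T₁ (V₁/V₂)^(γ−1).
T₂ = 456 × (1/17.5)^(0.31) = 187.8 K.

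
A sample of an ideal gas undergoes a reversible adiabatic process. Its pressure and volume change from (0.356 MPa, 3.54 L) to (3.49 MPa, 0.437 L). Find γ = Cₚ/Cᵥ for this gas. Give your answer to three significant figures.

γ ≈ 1.09

PV^γ = const ⇒ γ = ln(P₂/P₁) / ln(V₁/V₂).
γ = ln(3.49/0.356) / ln(3.54/0.437) = 1.091.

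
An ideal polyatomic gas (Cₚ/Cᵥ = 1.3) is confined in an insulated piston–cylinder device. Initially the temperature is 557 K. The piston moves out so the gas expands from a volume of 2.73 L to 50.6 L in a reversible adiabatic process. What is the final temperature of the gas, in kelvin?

T₂ ≈ 232 K

For a reversible adiabat TV^(γ−1) is constant, so T₂ = T₁ (V₁/V₂)^(γ−1).
T₂ = 557 × (2.73/50.6)^(0.3) = 232 K.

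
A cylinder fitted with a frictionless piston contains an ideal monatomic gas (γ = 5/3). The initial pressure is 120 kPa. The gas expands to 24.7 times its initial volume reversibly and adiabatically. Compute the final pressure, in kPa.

Adiabatic: P₁V₁^γ = P₂V₂^γ ⇒ P₂ = P₁ (V₁/V₂)^γ.
P₂ = 120 × (1/24.7)^(5/3) = 0.5728 kPa.

P₂ ≈ 0.573 kPa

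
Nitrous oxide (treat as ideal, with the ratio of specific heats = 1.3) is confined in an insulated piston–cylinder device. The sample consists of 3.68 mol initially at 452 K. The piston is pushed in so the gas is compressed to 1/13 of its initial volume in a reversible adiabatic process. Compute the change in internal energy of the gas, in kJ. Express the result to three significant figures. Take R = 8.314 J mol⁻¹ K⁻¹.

Adiabatic: T₁V₁^(γ−1) = T₂V₂^(γ−1) ⇒ T₂ = T₁ (V₁/V₂)^(γ−1).
T₂ = 452 × 13^(0.3) = 975.7 K.
Q = 0, so ΔU = W_on_gas = nCᵥΔT with Cᵥ = R/(γ−1) = 27.71 J/(mol·K).
ΔU = 3.68 × 27.71 × (975.7 − 452) = 53410 J.

ΔU ≈ 53.4 kJ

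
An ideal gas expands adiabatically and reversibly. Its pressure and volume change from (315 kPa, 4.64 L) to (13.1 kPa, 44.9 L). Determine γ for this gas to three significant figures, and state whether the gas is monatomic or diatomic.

PV^γ = const ⇒ γ = ln(P₂/P₁) / ln(V₁/V₂).
γ = ln(13.1/315) / ln(4.64/44.9) = 1.401.
γ ≈ 1.40 is close to 7/5, so the gas is diatomic.

γ ≈ 1.40; diatomic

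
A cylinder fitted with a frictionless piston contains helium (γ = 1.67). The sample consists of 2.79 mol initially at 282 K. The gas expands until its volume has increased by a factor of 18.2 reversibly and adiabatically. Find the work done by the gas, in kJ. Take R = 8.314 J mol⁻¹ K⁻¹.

W ≈ 8.37 kJ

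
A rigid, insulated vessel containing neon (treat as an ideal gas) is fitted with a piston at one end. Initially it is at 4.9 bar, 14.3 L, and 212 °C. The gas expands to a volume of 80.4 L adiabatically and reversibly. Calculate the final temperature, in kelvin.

Adiabatic: T₁V₁^(γ−1) = T₂V₂^(γ−1) ⇒ T₂ = T₁ (V₁/V₂)^(γ−1).
γ = 5/3 for a monatomic ideal gas.
T₁ = 212 °C = 485.1 K.
T₂ = 485.1 × (14.3/80.4)^(2/3) = 153.4 K.

T₂ ≈ 153 K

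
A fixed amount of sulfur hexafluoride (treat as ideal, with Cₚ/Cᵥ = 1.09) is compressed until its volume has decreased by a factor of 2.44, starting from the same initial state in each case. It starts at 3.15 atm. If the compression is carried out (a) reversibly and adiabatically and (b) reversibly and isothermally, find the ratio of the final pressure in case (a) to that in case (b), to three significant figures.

P_adiabatic / P_isothermal ≈ 1.08

Isothermal: P_b = P₁(V₁/V₂) = 3.15×2.44.
Adiabatic: P_a = P₁(V₁/V₂)^γ = 3.15×2.44^(1.09).
P_a/P_b = (V₁/V₂)^(γ−1) = 2.44^(0.09) = 1.084.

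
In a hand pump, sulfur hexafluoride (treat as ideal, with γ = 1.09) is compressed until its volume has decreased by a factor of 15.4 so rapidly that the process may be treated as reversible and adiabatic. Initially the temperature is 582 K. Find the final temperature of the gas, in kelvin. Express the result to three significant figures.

T₂ ≈ 744 K

Adiabatic: T₁V₁^(γ−1) = T₂V₂^(γ−1) ⇒ T₂ = T₁ (V₁/V₂)^(γ−1).
T₂ = 582 × 15.4^(0.09) = 744.4 K.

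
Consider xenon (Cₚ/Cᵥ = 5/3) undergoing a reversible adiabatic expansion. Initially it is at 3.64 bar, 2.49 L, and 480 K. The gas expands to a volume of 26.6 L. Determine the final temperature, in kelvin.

T₂ ≈ 99.0 K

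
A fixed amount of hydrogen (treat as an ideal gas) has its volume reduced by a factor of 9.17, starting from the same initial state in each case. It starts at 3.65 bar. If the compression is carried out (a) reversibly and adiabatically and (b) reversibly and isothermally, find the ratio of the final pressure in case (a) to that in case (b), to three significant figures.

For a diatomic ideal gas γ = 7/5.
Isothermal: P_b = P₁(V₁/V₂) = 3.65×9.17.
Adiabatic: P_a = P₁(V₁/V₂)^γ = 3.65×9.17^(7/5).
P_a/P_b = (V₁/V₂)^(γ−1) = 9.17^(2/5) = 2.426.

P_adiabatic / P_isothermal ≈ 2.43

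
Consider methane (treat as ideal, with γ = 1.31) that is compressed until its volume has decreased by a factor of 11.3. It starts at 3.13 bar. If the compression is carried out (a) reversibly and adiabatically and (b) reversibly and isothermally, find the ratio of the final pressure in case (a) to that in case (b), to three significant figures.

Isothermal: P_b = P₁(V₁/V₂) = 3.13×11.3.
Adiabatic: P_a = P₁(V₁/V₂)^γ = 3.13×11.3^(1.31).
P_a/P_b = (V₁/V₂)^(γ−1) = 11.3^(0.31) = 2.121.

P_adiabatic / P_isothermal ≈ 2.12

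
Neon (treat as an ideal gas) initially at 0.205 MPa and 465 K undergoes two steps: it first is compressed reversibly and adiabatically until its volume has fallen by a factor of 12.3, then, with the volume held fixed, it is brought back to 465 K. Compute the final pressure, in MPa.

For a monatomic ideal gas γ = 5/3.
Adiabatic step (PV^γ = const): P₂ = 0.205×12.3^(5/3) = 13.44 MPa; T₂ = 465×12.3^(2/3) = 2478 K.
Isochoric: P₃ = P₂(T₃/T₂) = 13.44 × (465/2478) = 2.522 MPa.

P₃ ≈ 2.52 MPa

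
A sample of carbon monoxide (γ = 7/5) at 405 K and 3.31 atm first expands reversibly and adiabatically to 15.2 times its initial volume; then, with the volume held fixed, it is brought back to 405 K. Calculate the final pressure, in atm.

Adiabatic step (PV^γ = const): P₂ = 3.31×(1/15.2)^(7/5) = 0.07332 atm; T₂ = 405×(1/15.2)^(2/5) = 136.4 K.
Isochoric: P₃ = P₂(T₃/T₂) = 0.07332 × (405/136.4) = 0.2178 atm.

P₃ ≈ 0.218 atm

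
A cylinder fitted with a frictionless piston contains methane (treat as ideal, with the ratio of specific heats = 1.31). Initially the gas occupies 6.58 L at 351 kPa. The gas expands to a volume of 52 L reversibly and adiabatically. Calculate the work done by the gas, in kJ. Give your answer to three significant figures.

P₂ = P₁(V₁/V₂)^γ = 351×(6.58/52)^(1.31) = 23.4 kPa.
For a reversible adiabat, W_by_gas = (P₁V₁ − P₂V₂)/(γ−1).
W_by = (351000×0.00658 − 23400×0.052) / (0.31) = 3525 J.

W ≈ 3.53 kJ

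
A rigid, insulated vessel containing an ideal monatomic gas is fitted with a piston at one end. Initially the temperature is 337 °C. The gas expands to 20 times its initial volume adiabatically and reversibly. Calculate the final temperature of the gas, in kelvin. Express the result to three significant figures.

T₂ ≈ 82.8 K

For a reversible adiabat TV^(γ−1) is constant, so T₂ = T₁ (V₁/V₂)^(γ−1).
For a monatomic ideal gas γ = 5/3, so γ−1 = 2/3.
T₁ = 337 °C = 610.1 K.
T₂ = 610.1 × (1/20)^(2/3) = 82.81 K.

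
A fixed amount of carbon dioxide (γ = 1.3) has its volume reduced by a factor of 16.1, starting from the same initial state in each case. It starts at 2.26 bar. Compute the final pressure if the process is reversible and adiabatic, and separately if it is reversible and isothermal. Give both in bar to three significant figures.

adiabatic: 83.7 bar; isothermal: 36.4 bar

Isothermal: P₂ = P₁(V₁/V₂) = 2.26×16.1 = 36.39 bar.
Adiabatic: P₂ = P₁(V₁/V₂)^γ = 2.26×16.1^(1.3) = 83.75 bar.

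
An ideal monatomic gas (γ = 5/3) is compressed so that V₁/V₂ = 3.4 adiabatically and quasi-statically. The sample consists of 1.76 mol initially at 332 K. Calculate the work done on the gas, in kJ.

W ≈ 9.19 kJ

For a reversible adiabat TV^(γ−1) is constant, so T₂ = T₁ (V₁/V₂)^(γ−1).
T₂ = 332 × 3.4^(2/3) = 750.7 K.
Q = 0, so ΔU = W_on_gas = nCᵥΔT with Cᵥ = R/(γ−1) = 12.47 J/(mol·K).
ΔU = 1.76 × 12.47 × (750.7 − 332) = 9190 J.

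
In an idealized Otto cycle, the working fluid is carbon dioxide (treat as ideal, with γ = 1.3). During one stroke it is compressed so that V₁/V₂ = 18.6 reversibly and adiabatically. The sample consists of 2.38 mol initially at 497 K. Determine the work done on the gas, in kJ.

W ≈ 46.0 kJ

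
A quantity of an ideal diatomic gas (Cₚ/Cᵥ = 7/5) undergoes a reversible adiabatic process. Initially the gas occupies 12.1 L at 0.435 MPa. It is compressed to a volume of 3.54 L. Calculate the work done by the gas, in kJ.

W ≈ -8.36 kJ

P₂ = P₁(V₁/V₂)^γ = 0.435×(12.1/3.54)^(7/5) = 2.431 MPa.
For a reversible adiabat, W_by_gas = (P₁V₁ − P₂V₂)/(γ−1).
W_by = (435000×0.0121 − 2.431×10^6×0.00354) / (2/5) = -8356 J.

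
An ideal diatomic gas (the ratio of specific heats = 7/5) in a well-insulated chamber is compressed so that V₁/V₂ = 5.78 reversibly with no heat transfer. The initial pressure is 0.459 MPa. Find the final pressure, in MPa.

Adiabatic: P₁V₁^γ = P₂V₂^γ ⇒ P₂ = P₁ (V₁/V₂)^γ.
P₂ = 0.459 × 5.78^(7/5) = 5.352 MPa.

P₂ ≈ 5.35 MPa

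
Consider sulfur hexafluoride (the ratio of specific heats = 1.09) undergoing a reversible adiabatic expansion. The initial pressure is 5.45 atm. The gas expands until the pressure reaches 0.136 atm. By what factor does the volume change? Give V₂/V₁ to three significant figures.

V₂/V₁ ≈ 29.5

From PV^γ = const, V₂/V₁ = (P₁/P₂)^(1/γ).
V₂/V₁ = (5.45/0.136)^(0.917) = 29.55.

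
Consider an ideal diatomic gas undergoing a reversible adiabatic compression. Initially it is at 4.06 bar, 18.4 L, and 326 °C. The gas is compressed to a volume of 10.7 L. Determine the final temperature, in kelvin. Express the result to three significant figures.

T₂ ≈ 744 K

Adiabatic: T₁V₁^(γ−1) = T₂V₂^(γ−1) ⇒ T₂ = T₁ (V₁/V₂)^(γ−1).
γ = 7/5 for a diatomic ideal gas.
T₁ = 326 °C = 599.1 K.
T₂ = 599.1 × (18.4/10.7)^(2/5) = 744.2 K.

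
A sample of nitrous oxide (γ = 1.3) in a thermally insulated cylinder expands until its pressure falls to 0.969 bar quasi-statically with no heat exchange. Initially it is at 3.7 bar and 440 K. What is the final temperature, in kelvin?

T₂ ≈ 323 K

Adiabatic: T₂/T₁ = (P₂/P₁)^((γ−1)/γ).
T₂ = 440 × (0.969/3.7)^(0.231) = 323 K.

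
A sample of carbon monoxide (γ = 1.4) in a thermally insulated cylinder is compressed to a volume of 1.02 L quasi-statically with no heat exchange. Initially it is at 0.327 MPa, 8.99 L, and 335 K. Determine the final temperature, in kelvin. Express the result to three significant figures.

T₂ ≈ 800 K

For a reversible adiabat TV^(γ−1) is constant, so T₂ = T₁ (V₁/V₂)^(γ−1).
T₂ = 335 × (8.99/1.02)^(0.4) = 800 K.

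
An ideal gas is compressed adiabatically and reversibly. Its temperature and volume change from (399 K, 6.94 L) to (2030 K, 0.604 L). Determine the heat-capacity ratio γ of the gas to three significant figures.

γ ≈ 1.67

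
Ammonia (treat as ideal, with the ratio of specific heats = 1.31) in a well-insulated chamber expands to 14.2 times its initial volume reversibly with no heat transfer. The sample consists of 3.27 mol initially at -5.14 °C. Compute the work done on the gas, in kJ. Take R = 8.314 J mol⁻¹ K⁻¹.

For a reversible adiabat TV^(γ−1) is constant, so T₂ = T₁ (V₁/V₂)^(γ−1).
T₁ = -5.14 °C = 268 K.
T₂ = 268 × (1/14.2)^(0.31) = 117.7 K.
Q = 0, so ΔU = W_on_gas = nCᵥΔT with Cᵥ = R/(γ−1) = 26.82 J/(mol·K).
ΔU = 3.27 × 26.82 × (117.7 − 268) = -13180 J.

W ≈ -13.2 kJ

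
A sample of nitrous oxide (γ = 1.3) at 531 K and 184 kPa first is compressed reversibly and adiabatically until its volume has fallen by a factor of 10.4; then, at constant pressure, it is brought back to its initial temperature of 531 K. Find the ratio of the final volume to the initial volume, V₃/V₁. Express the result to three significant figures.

Adiabatic step: V₂/V₁ = 0.09615; T₂ = T₁·10.4^(0.3) = 1072 K.
Isobaric step: V₃/V₂ = T₃/T₂ = 531/1072.
V₃/V₁ = (V₂/V₁)(V₃/V₂) = 0.09615 × (531/1072) = 0.04763.

V₃/V₁ ≈ 0.0476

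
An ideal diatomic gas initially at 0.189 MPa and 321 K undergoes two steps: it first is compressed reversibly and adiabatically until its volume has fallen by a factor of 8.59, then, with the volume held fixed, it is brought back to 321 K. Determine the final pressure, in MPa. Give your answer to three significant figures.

P₃ ≈ 1.62 MPa

For a diatomic ideal gas γ = 7/5.
Adiabatic step (PV^γ = const): P₂ = 0.189×8.59^(7/5) = 3.838 MPa; T₂ = 321×8.59^(2/5) = 758.8 K.
Isochoric: P₃ = P₂(T₃/T₂) = 3.838 × (321/758.8) = 1.624 MPa.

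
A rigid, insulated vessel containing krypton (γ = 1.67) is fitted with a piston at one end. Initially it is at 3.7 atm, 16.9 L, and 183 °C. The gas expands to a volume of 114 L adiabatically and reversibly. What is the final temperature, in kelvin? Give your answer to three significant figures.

For a reversible adiabat TV^(γ−1) is constant, so T₂ = T₁ (V₁/V₂)^(γ−1).
T₁ = 183 °C = 456.1 K.
T₂ = 456.1 × (16.9/114)^(0.67) = 127 K.

T₂ ≈ 127 K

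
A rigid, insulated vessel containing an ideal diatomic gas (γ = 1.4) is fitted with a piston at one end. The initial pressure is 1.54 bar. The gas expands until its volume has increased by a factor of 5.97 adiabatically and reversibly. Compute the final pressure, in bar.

Adiabatic: P₁V₁^γ = P₂V₂^γ ⇒ P₂ = P₁ (V₁/V₂)^γ.
P₂ = 1.54 × (1/5.97)^(1.4) = 0.1262 bar.

P₂ ≈ 0.126 bar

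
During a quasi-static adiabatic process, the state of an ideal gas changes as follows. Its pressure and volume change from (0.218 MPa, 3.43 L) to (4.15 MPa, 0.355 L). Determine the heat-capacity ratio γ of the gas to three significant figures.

PV^γ = const ⇒ γ = ln(P₂/P₁) / ln(V₁/V₂).
γ = ln(4.15/0.218) / ln(3.43/0.355) = 1.299.

γ ≈ 1.30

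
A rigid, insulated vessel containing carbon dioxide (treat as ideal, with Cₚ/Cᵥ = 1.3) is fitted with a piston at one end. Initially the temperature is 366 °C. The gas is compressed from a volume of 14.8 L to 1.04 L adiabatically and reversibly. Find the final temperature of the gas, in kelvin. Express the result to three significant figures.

T₂ ≈ 1420 K

For a reversible adiabat TV^(γ−1) is constant, so T₂ = T₁ (V₁/V₂)^(γ−1).
T₁ = 366 °C = 639.1 K.
T₂ = 639.1 × (14.8/1.04)^(0.3) = 1418 K.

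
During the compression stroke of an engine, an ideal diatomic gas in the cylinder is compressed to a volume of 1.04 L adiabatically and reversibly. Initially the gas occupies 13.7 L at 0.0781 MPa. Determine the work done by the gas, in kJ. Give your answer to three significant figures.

W ≈ -4.83 kJ

γ = 7/5 for a diatomic ideal gas.
P₂ = P₁(V₁/V₂)^γ = 0.0781×(13.7/1.04)^(7/5) = 2.885 MPa.
For a reversible adiabat, W_by_gas = (P₁V₁ − P₂V₂)/(γ−1).
W_by = (78100×0.0137 − 2.885×10^6×0.00104) / (2/5) = -4827 J.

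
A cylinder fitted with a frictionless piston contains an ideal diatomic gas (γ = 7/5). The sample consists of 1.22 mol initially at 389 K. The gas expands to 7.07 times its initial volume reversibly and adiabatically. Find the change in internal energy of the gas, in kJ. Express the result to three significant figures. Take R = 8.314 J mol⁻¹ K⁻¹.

ΔU ≈ -5.35 kJ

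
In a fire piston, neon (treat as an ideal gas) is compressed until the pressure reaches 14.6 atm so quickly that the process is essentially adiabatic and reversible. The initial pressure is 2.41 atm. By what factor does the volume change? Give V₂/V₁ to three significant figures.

From PV^γ = const, V₂/V₁ = (P₁/P₂)^(1/γ).
For a monatomic ideal gas γ = 5/3.
V₂/V₁ = (2.41/14.6)^(3/5) = 0.3393.

V₂/V₁ ≈ 0.339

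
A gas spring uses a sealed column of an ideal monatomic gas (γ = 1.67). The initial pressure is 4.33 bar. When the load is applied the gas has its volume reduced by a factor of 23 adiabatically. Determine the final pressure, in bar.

P₂ ≈ 814 bar

Since PV^γ is constant along a reversible adiabat, P₂ = P₁ (V₁/V₂)^γ.
P₂ = 4.33 × 23^(1.67) = 813.9 bar.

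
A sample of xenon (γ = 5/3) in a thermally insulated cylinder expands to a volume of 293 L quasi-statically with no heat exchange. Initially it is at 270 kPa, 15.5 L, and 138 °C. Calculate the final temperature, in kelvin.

For a reversible adiabat TV^(γ−1) is constant, so T₂ = T₁ (V₁/V₂)^(γ−1).
T₁ = 138 °C = 411.1 K.
T₂ = 411.1 × (15.5/293)^(2/3) = 57.94 K.

T₂ ≈ 57.9 K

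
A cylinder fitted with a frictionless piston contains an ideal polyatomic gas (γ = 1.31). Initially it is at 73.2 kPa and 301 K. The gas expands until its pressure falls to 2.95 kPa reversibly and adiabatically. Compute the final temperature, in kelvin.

Along an adiabat T P^((1−γ)/γ) is constant, so T₂ = T₁ (P₂/P₁)^((γ−1)/γ).
T₂ = 301 × (2.95/73.2)^(0.237) = 140.8 K.

T₂ ≈ 141 K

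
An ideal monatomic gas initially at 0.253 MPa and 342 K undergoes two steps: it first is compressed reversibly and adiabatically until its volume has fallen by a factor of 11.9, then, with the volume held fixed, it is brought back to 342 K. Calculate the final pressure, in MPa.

For a monatomic ideal gas γ = 5/3.
Adiabatic step (PV^γ = const): P₂ = 0.253×11.9^(5/3) = 15.69 MPa; T₂ = 342×11.9^(2/3) = 1783 K.
Isochoric: P₃ = P₂(T₃/T₂) = 15.69 × (342/1783) = 3.011 MPa.

P₃ ≈ 3.01 MPa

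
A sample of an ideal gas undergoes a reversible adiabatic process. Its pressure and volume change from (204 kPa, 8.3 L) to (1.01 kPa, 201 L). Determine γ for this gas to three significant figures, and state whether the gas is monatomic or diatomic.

γ ≈ 1.67; monatomic

PV^γ = const ⇒ γ = ln(P₂/P₁) / ln(V₁/V₂).
γ = ln(1.01/204) / ln(8.3/201) = 1.666.
γ ≈ 1.67 is close to 5/3, so the gas is monatomic.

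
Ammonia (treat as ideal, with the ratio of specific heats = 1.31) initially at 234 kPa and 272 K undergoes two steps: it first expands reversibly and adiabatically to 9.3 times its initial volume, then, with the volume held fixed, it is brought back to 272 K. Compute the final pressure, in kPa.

Adiabatic step (PV^γ = const): P₂ = 234×(1/9.3)^(1.31) = 12.6 kPa; T₂ = 272×(1/9.3)^(0.31) = 136.3 K.
Isochoric: P₃ = P₂(T₃/T₂) = 12.6 × (272/136.3) = 25.16 kPa.

P₃ ≈ 25.2 kPa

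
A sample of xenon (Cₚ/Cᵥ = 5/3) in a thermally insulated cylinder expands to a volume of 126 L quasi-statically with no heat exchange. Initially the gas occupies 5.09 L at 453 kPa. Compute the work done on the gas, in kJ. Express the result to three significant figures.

W ≈ -3.05 kJ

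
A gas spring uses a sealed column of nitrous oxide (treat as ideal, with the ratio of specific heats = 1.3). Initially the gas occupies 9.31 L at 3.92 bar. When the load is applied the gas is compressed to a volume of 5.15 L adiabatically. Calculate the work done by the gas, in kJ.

P₂ = P₁(V₁/V₂)^γ = 3.92×(9.31/5.15)^(1.3) = 8.464 bar.
For a reversible adiabat, W_by_gas = (P₁V₁ − P₂V₂)/(γ−1).
W_by = (392000×0.00931 − 846400×0.00515) / (0.3) = -2365 J.

W ≈ -2.36 kJ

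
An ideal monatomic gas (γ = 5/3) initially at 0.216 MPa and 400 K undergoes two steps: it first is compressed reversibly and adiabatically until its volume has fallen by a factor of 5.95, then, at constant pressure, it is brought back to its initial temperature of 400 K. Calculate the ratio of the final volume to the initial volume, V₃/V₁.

Adiabatic step: V₂/V₁ = 0.1681; T₂ = T₁·5.95^(2/3) = 1313 K.
Isobaric step: V₃/V₂ = T₃/T₂ = 400/1313.
V₃/V₁ = (V₂/V₁)(V₃/V₂) = 0.1681 × (400/1313) = 0.05118.

V₃/V₁ ≈ 0.0512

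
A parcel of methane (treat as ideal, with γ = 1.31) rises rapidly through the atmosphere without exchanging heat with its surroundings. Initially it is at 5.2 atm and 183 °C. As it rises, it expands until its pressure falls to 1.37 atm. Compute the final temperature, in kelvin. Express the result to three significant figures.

T₂ ≈ 333 K

Along an adiabat T P^((1−γ)/γ) is constant, so T₂ = T₁ (P₂/P₁)^((γ−1)/γ).
T₁ = 183 °C = 456.1 K.
T₂ = 456.1 × (1.37/5.2)^(0.237) = 332.7 K.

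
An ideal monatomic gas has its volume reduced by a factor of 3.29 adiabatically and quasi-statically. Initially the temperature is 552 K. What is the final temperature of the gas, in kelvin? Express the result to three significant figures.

T₂ ≈ 1220 K

For a reversible adiabat TV^(γ−1) is constant, so T₂ = T₁ (V₁/V₂)^(γ−1).
For a monatomic ideal gas γ = 5/3, so γ−1 = 2/3.
T₂ = 552 × 3.29^(2/3) = 1221 K.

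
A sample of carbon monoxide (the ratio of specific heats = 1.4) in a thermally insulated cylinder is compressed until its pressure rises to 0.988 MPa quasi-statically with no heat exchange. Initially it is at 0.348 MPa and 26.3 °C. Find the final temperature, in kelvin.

Along an adiabat T P^((1−γ)/γ) is constant, so T₂ = T₁ (P₂/P₁)^((γ−1)/γ).
T₁ = 26.3 °C = 299.4 K.
T₂ = 299.4 × (0.988/0.348)^(0.286) = 403.5 K.

T₂ ≈ 403 K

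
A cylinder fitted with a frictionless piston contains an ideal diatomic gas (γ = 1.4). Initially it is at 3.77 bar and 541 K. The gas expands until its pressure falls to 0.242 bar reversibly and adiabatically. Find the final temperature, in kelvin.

T₂ ≈ 247 K

Along an adiabat T P^((1−γ)/γ) is constant, so T₂ = T₁ (P₂/P₁)^((γ−1)/γ).
T₂ = 541 × (0.242/3.77)^(0.286) = 246.9 K.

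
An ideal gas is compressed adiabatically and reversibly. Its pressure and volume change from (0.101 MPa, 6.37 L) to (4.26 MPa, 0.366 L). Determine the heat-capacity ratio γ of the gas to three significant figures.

γ ≈ 1.31

PV^γ = const ⇒ γ = ln(P₂/P₁) / ln(V₁/V₂).
γ = ln(4.26/0.101) / ln(6.37/0.366) = 1.31.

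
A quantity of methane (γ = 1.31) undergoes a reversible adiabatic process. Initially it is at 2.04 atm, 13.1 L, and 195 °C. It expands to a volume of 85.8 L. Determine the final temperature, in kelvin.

T₂ ≈ 261 K

For a reversible adiabat TV^(γ−1) is constant, so T₂ = T₁ (V₁/V₂)^(γ−1).
T₁ = 195 °C = 468.1 K.
T₂ = 468.1 × (13.1/85.8)^(0.31) = 261.4 K.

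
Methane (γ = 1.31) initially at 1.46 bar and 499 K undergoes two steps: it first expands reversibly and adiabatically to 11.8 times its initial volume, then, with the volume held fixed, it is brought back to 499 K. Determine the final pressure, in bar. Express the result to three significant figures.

P₃ ≈ 0.124 bar

Adiabatic step (PV^γ = const): P₂ = 1.46×(1/11.8)^(1.31) = 0.05757 bar; T₂ = 499×(1/11.8)^(0.31) = 232.2 K.
Isochoric: P₃ = P₂(T₃/T₂) = 0.05757 × (499/232.2) = 0.1237 bar.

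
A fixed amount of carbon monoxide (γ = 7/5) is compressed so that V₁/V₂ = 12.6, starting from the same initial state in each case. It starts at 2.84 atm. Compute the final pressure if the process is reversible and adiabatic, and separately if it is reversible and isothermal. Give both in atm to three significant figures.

adiabatic: 98.6 atm; isothermal: 35.8 atm

Isothermal: P₂ = P₁(V₁/V₂) = 2.84×12.6 = 35.78 atm.
Adiabatic: P₂ = P₁(V₁/V₂)^γ = 2.84×12.6^(7/5) = 98.59 atm.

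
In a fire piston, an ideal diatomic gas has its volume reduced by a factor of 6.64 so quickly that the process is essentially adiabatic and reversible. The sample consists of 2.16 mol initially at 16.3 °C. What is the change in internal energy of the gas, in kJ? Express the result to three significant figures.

ΔU ≈ 14.7 kJ

Adiabatic: T₁V₁^(γ−1) = T₂V₂^(γ−1) ⇒ T₂ = T₁ (V₁/V₂)^(γ−1).
γ = 7/5 for a diatomic ideal gas, so γ−1 = 2/5.
T₁ = 16.3 °C = 289.4 K.
T₂ = 289.4 × 6.64^(2/5) = 617.2 K.
Q = 0, so ΔU = W_on_gas = nCᵥΔT with Cᵥ = R/(γ−1) = 20.79 J/(mol·K).
ΔU = 2.16 × 20.79 × (617.2 − 289.4) = 14720 J.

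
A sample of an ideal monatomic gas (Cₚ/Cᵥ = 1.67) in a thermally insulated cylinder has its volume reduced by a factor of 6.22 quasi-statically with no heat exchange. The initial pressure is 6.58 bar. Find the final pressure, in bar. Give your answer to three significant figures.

P₂ ≈ 139 bar

Since PV^γ is constant along a reversible adiabat, P₂ = P₁ (V₁/V₂)^γ.
P₂ = 6.58 × 6.22^(1.67) = 139.3 bar.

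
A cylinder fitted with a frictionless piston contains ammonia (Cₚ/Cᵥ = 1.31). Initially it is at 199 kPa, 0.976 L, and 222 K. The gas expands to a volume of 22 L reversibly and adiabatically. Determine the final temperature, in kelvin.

T₂ ≈ 84.5 K

For a reversible adiabat TV^(γ−1) is constant, so T₂ = T₁ (V₁/V₂)^(γ−1).
T₂ = 222 × (0.976/22)^(0.31) = 84.51 K.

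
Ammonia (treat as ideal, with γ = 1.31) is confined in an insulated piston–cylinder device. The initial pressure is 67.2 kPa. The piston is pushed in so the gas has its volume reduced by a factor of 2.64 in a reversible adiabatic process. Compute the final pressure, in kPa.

Since PV^γ is constant along a reversible adiabat, P₂ = P₁ (V₁/V₂)^γ.
P₂ = 67.2 × 2.64^(1.31) = 239.7 kPa.

P₂ ≈ 240 kPa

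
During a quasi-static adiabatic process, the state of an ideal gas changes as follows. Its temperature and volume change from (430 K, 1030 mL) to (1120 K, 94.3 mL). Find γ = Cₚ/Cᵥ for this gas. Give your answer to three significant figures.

γ ≈ 1.40

TV^(γ−1) = const ⇒ γ − 1 = ln(T₂/T₁) / ln(V₁/V₂).
γ = 1 + ln(1120/430) / ln(1030/94.3) = 1.4.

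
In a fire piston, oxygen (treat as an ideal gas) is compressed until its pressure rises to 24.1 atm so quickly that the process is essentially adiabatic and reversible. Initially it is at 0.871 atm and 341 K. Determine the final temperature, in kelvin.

T₂ ≈ 881 K

Along an adiabat T P^((1−γ)/γ) is constant, so T₂ = T₁ (P₂/P₁)^((γ−1)/γ).
For a diatomic ideal gas γ = 7/5, so (γ−1)/γ = 2/7.
T₂ = 341 × (24.1/0.871)^(2/7) = 880.6 K.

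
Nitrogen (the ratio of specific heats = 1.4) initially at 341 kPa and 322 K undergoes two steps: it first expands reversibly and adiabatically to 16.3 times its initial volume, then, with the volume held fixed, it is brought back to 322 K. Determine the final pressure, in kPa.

P₃ ≈ 20.9 kPa

Adiabatic step (PV^γ = const): P₂ = 341×(1/16.3)^(1.4) = 6.85 kPa; T₂ = 322×(1/16.3)^(0.4) = 105.4 K.
Isochoric: P₃ = P₂(T₃/T₂) = 6.85 × (322/105.4) = 20.92 kPa.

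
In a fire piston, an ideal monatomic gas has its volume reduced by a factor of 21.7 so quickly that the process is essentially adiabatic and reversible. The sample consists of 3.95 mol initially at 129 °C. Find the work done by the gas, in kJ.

W ≈ -134 kJ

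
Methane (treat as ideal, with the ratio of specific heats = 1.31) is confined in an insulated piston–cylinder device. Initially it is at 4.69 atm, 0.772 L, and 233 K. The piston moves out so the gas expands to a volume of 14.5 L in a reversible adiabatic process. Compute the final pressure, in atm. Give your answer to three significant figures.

P₂ ≈ 0.101 atm

Since PV^γ is constant along a reversible adiabat, P₂ = P₁ (V₁/V₂)^γ.
P₂ = 4.69 × (0.772/14.5)^(1.31) = 0.1006 atm.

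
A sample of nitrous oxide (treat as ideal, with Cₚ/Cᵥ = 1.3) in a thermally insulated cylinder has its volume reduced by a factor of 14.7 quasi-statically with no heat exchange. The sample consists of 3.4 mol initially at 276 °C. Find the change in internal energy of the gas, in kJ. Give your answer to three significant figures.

For a reversible adiabat TV^(γ−1) is constant, so T₂ = T₁ (V₁/V₂)^(γ−1).
T₁ = 276 °C = 549.1 K.
T₂ = 549.1 × 14.7^(0.3) = 1230 K.
Q = 0, so ΔU = W_on_gas = nCᵥΔT with Cᵥ = R/(γ−1) = 27.71 J/(mol·K).
ΔU = 3.4 × 27.71 × (1230 − 549.1) = 64150 J.

ΔU ≈ 64.1 kJ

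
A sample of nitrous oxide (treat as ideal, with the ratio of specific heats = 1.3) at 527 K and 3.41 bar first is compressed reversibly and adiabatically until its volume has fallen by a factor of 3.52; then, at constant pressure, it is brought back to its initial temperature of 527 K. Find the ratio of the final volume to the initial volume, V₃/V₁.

Adiabatic step: V₂/V₁ = 0.2841; T₂ = T₁·3.52^(0.3) = 768.7 K.
Isobaric step: V₃/V₂ = T₃/T₂ = 527/768.7.
V₃/V₁ = (V₂/V₁)(V₃/V₂) = 0.2841 × (527/768.7) = 0.1948.

V₃/V₁ ≈ 0.195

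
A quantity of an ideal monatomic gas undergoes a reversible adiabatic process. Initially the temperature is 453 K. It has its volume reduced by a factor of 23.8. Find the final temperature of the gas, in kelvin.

T₂ ≈ 3750 K

Adiabatic: T₁V₁^(γ−1) = T₂V₂^(γ−1) ⇒ T₂ = T₁ (V₁/V₂)^(γ−1).
For a monatomic ideal gas γ = 5/3, so γ−1 = 2/3.
T₂ = 453 × 23.8^(2/3) = 3748 K.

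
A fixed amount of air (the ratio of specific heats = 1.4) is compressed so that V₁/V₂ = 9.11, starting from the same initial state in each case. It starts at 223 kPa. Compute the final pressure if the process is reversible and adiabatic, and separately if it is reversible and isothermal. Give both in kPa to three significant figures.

Isothermal: P₂ = P₁(V₁/V₂) = 223×9.11 = 2032 kPa.
Adiabatic: P₂ = P₁(V₁/V₂)^γ = 223×9.11^(1.4) = 4916 kPa.

adiabatic: 4920 kPa; isothermal: 2030 kPa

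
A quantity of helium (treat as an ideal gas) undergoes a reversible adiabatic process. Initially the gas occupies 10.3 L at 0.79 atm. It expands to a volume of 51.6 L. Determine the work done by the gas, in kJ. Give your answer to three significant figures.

W ≈ 0.814 kJ

γ = 5/3 for a monatomic ideal gas.
P₂ = P₁(V₁/V₂)^γ = 0.79×(10.3/51.6)^(5/3) = 0.05386 atm.
For a reversible adiabat, W_by_gas = (P₁V₁ − P₂V₂)/(γ−1).
W_by = (80050×0.0103 − 5457×0.0516) / (2/3) = 814.3 J.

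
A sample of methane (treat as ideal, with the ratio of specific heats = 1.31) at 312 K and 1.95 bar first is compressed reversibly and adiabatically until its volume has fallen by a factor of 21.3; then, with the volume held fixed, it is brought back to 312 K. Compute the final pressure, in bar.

Adiabatic step (PV^γ = const): P₂ = 1.95×21.3^(1.31) = 107.2 bar; T₂ = 312×21.3^(0.31) = 805.3 K.
Isochoric: P₃ = P₂(T₃/T₂) = 107.2 × (312/805.3) = 41.53 bar.

P₃ ≈ 41.5 bar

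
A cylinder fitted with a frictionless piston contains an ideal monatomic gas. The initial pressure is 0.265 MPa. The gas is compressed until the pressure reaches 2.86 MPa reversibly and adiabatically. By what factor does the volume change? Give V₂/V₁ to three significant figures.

V₂/V₁ ≈ 0.240

From PV^γ = const, V₂/V₁ = (P₁/P₂)^(1/γ).
For a monatomic ideal gas γ = 5/3.
V₂/V₁ = (0.265/2.86)^(3/5) = 0.24.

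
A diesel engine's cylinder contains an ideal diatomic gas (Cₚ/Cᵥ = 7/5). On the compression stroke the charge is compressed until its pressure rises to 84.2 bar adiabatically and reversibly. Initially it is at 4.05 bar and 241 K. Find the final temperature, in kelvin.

Along an adiabat T P^((1−γ)/γ) is constant, so T₂ = T₁ (P₂/P₁)^((γ−1)/γ).
T₂ = 241 × (84.2/4.05)^(2/7) = 573.5 K.

T₂ ≈ 574 K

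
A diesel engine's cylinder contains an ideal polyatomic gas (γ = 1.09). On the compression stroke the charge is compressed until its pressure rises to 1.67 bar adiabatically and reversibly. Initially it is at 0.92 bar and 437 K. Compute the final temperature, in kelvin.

Adiabatic: T₂/T₁ = (P₂/P₁)^((γ−1)/γ).
T₂ = 437 × (1.67/0.92)^(0.0826) = 459.1 K.

T₂ ≈ 459 K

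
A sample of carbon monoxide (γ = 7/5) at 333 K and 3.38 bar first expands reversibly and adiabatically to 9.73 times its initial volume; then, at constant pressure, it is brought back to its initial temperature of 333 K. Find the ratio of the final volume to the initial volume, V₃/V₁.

Adiabatic step: V₂/V₁ = 9.73; T₂ = T₁·(1/9.73)^(2/5) = 134 K.
Isobaric step: V₃/V₂ = T₃/T₂ = 333/134.
V₃/V₁ = (V₂/V₁)(V₃/V₂) = 9.73 × (333/134) = 24.17.

V₃/V₁ ≈ 24.2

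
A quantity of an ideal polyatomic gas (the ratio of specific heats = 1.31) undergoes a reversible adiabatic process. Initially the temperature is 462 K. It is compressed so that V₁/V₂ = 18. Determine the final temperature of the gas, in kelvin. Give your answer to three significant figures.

Adiabatic: T₁V₁^(γ−1) = T₂V₂^(γ−1) ⇒ T₂ = T₁ (V₁/V₂)^(γ−1).
T₂ = 462 × 18^(0.31) = 1132 K.

T₂ ≈ 1130 K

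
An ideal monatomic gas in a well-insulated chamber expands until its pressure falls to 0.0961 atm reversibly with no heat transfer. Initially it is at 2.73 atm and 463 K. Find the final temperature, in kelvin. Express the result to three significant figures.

T₂ ≈ 121 K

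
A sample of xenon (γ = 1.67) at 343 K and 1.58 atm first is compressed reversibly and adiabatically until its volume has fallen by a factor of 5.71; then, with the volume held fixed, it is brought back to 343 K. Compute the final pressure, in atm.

Adiabatic step (PV^γ = const): P₂ = 1.58×5.71^(1.67) = 28.99 atm; T₂ = 343×5.71^(0.67) = 1102 K.
Isochoric: P₃ = P₂(T₃/T₂) = 28.99 × (343/1102) = 9.022 atm.

P₃ ≈ 9.02 atm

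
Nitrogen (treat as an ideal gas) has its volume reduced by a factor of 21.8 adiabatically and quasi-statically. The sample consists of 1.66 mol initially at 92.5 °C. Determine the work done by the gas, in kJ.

W ≈ -30.7 kJ

For a reversible adiabat TV^(γ−1) is constant, so T₂ = T₁ (V₁/V₂)^(γ−1).
γ = 7/5 for a diatomic ideal gas, so γ−1 = 2/5.
T₁ = 92.5 °C = 365.6 K.
T₂ = 365.6 × 21.8^(2/5) = 1254 K.
Q = 0, so ΔU = W_on_gas = nCᵥΔT with Cᵥ = R/(γ−1) = 20.79 J/(mol·K).
ΔU = 1.66 × 20.79 × (1254 − 365.6) = 30670 J.
Work done by the gas = −ΔU = -30670 J.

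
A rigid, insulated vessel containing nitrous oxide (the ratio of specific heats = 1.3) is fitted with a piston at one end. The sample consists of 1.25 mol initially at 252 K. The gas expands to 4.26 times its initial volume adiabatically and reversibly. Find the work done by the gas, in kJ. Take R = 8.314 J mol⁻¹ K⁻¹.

For a reversible adiabat TV^(γ−1) is constant, so T₂ = T₁ (V₁/V₂)^(γ−1).
T₂ = 252 × (1/4.26)^(0.3) = 163.1 K.
Q = 0, so ΔU = W_on_gas = nCᵥΔT with Cᵥ = R/(γ−1) = 27.71 J/(mol·K).
ΔU = 1.25 × 27.71 × (163.1 − 252) = -3078 J.
Work done by the gas = −ΔU = 3078 J.

W ≈ 3.08 kJ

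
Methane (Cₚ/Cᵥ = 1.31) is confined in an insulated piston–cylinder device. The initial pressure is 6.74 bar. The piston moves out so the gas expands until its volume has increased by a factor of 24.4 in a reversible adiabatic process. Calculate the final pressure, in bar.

Adiabatic: P₁V₁^γ = P₂V₂^γ ⇒ P₂ = P₁ (V₁/V₂)^γ.
P₂ = 6.74 × (1/24.4)^(1.31) = 0.1026 bar.

P₂ ≈ 0.103 bar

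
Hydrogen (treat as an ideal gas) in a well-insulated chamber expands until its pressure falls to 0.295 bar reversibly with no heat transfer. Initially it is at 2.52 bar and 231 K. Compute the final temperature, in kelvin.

T₂ ≈ 125 K

Adiabatic: T₂/T₁ = (P₂/P₁)^((γ−1)/γ).
For a diatomic ideal gas γ = 7/5, so (γ−1)/γ = 2/7.
T₂ = 231 × (0.295/2.52)^(2/7) = 125.2 K.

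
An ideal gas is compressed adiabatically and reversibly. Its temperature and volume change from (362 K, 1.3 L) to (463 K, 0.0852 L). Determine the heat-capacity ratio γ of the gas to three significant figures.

TV^(γ−1) = const ⇒ γ − 1 = ln(T₂/T₁) / ln(V₁/V₂).
γ = 1 + ln(463/362) / ln(1.3/0.0852) = 1.09.

γ ≈ 1.09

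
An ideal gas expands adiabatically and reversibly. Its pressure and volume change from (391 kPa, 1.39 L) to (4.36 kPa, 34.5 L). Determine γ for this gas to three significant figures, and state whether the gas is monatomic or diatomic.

PV^γ = const ⇒ γ = ln(P₂/P₁) / ln(V₁/V₂).
γ = ln(4.36/391) / ln(1.39/34.5) = 1.4.
γ ≈ 1.40 is close to 7/5, so the gas is diatomic.

γ ≈ 1.40; diatomic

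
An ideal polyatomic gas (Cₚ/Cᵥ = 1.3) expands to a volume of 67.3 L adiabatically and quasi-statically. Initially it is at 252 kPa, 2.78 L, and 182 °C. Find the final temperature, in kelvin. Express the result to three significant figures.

T₂ ≈ 175 K

For a reversible adiabat TV^(γ−1) is constant, so T₂ = T₁ (V₁/V₂)^(γ−1).
T₁ = 182 °C = 455.1 K.
T₂ = 455.1 × (2.78/67.3)^(0.3) = 175 K.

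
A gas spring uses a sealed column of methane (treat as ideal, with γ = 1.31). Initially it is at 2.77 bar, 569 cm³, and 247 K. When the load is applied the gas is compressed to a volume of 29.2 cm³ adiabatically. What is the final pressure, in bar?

P₂ ≈ 136 bar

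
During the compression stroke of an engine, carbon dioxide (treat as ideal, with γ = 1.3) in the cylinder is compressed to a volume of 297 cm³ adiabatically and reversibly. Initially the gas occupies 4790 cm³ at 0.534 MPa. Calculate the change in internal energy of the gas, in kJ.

ΔU ≈ 11.1 kJ

P₂ = P₁(V₁/V₂)^γ = 0.534×(4790/297)^(1.3) = 19.83 MPa.
For a reversible adiabat, W_by_gas = (P₁V₁ − P₂V₂)/(γ−1).
W_by = (534000×0.00479 − 1.983×10^7×0.000297) / (0.3) = -11110 J.
Q = 0 ⇒ ΔU = −W_by = 11110 J.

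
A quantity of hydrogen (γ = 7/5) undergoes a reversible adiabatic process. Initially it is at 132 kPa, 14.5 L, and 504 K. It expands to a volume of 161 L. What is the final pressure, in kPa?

P₂ ≈ 4.54 kPa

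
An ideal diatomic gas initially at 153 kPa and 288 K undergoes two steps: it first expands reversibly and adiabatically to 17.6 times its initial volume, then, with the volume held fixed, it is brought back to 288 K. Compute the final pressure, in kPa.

P₃ ≈ 8.69 kPa

For a diatomic ideal gas γ = 7/5.
Adiabatic step (PV^γ = const): P₂ = 153×(1/17.6)^(7/5) = 2.76 kPa; T₂ = 288×(1/17.6)^(2/5) = 91.45 K.
Isochoric: P₃ = P₂(T₃/T₂) = 2.76 × (288/91.45) = 8.693 kPa.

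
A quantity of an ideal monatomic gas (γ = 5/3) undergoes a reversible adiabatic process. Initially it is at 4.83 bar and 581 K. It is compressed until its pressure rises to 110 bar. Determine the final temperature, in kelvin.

Along an adiabat T P^((1−γ)/γ) is constant, so T₂ = T₁ (P₂/P₁)^((γ−1)/γ).
T₂ = 581 × (110/4.83)^(2/5) = 2028 K.

T₂ ≈ 2030 K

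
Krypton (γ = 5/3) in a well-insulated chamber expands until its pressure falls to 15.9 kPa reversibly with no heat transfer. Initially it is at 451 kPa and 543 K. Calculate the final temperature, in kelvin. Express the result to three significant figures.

Along an adiabat T P^((1−γ)/γ) is constant, so T₂ = T₁ (P₂/P₁)^((γ−1)/γ).
T₂ = 543 × (15.9/451)^(2/5) = 142.5 K.

T₂ ≈ 142 K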